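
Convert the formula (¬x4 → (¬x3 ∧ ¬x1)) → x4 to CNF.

(¬x4 → (¬x3 ∧ ¬x1)) → x4
⇔ ¬(¬x4 → (¬x3 ∧ ¬x1)) ∨ x4   [eliminate →]
⇔ ¬(¬¬x4 ∨ (¬x3 ∧ ¬x1)) ∨ x4   [eliminate →]
⇔ (¬¬¬x4 ∧ ¬(¬x3 ∧ ¬x1)) ∨ x4   [De Morgan]
⇔ (¬x4 ∧ ¬(¬x3 ∧ ¬x1)) ∨ x4   [double negation]
⇔ (¬x4 ∧ (¬¬x3 ∨ ¬¬x1)) ∨ x4   [De Morgan]
⇔ (¬x4 ∧ (x3 ∨ ¬¬x1)) ∨ x4   [double negation]
⇔ (¬x4 ∧ (x3 ∨ x1)) ∨ x4   [double negation]
⇔ (¬x4 ∨ x4) ∧ (x3 ∨ x1 ∨ x4)   [distribute ∨ over ∧]
⇔ x3 ∨ x1 ∨ x4   [simplify]

x3 ∨ x1 ∨ x4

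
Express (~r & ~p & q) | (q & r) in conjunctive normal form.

(~r & ~p & q) | (q & r)
⇔ (~r | q) & (~r | r) & (~p | q) & (~p | r) & (q | q) & (q | r)   [distribute | over &]
⇔ (~p | r) & q   [simplify]

(~p | r) & q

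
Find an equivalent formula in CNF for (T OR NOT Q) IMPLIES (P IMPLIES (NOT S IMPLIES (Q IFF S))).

NOT T OR NOT P OR S OR NOT Q

(T OR NOT Q) IMPLIES (P IMPLIES (NOT S IMPLIES (Q IFF S)))
≡ NOT (T OR NOT Q) OR (P IMPLIES (NOT S IMPLIES (Q IFF S)))   (eliminate IMPLIES)
≡ NOT (T OR NOT Q) OR NOT P OR (NOT S IMPLIES (Q IFF S))   (eliminate IMPLIES)
≡ NOT (T OR NOT Q) OR NOT P OR NOT NOT S OR (Q IFF S)   (eliminate IMPLIES)
≡ NOT (T OR NOT Q) OR NOT P OR NOT NOT S OR ((Q IMPLIES S) AND (S IMPLIES Q))   (eliminate IFF)
≡ NOT (T OR NOT Q) OR NOT P OR NOT NOT S OR ((NOT Q OR S) AND (S IMPLIES Q))   (eliminate IMPLIES)
≡ NOT (T OR NOT Q) OR NOT P OR NOT NOT S OR ((NOT Q OR S) AND (NOT S OR Q))   (eliminate IMPLIES)
≡ (NOT T AND NOT NOT Q) OR NOT P OR NOT NOT S OR ((NOT Q OR S) AND (NOT S OR Q))   (De Morgan)
≡ (NOT T AND Q) OR NOT P OR NOT NOT S OR ((NOT Q OR S) AND (NOT S OR Q))   (double negation)
≡ (NOT T AND Q) OR NOT P OR S OR ((NOT Q OR S) AND (NOT S OR Q))   (double negation)
≡ (NOT T OR NOT P OR S OR NOT Q OR S) AND (NOT T OR NOT P OR S OR NOT S OR Q) AND (Q OR NOT P OR S OR NOT Q OR S) AND (Q OR NOT P OR S OR NOT S OR Q)   (distribute OR over AND)
≡ NOT T OR NOT P OR S OR NOT Q   (simplify)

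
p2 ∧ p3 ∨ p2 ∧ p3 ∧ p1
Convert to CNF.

p2 ∧ p3 ∨ p2 ∧ p3 ∧ p1
⇔ (p2 ∨ p2) ∧ (p2 ∨ p3) ∧ (p2 ∨ p1) ∧ (p3 ∨ p2) ∧ (p3 ∨ p3) ∧ (p3 ∨ p1)   (distribute ∨ over ∧)
⇔ p2 ∧ p3   (simplify)

p2 ∧ p3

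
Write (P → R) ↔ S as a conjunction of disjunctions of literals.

(P → R) ↔ S
⇔ ((P → R) → S) ∧ (S → (P → R))   — eliminate ↔
⇔ (¬(P → R) ∨ S) ∧ (S → (P → R))   — eliminate →
⇔ (¬(¬P ∨ R) ∨ S) ∧ (S → (P → R))   — eliminate →
⇔ (¬(¬P ∨ R) ∨ S) ∧ (¬S ∨ (P → R))   — eliminate →
⇔ (¬(¬P ∨ R) ∨ S) ∧ (¬S ∨ ¬P ∨ R)   — eliminate →
⇔ ((¬¬P ∧ ¬R) ∨ S) ∧ (¬S ∨ ¬P ∨ R)   — De Morgan
⇔ ((P ∧ ¬R) ∨ S) ∧ (¬S ∨ ¬P ∨ R)   — double negation
⇔ (P ∨ S) ∧ (¬R ∨ S) ∧ (¬S ∨ ¬P ∨ R)   — distribute ∨ over ∧

(P ∨ S) ∧ (¬R ∨ S) ∧ (¬S ∨ ¬P ∨ R)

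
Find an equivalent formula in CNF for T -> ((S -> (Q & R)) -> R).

~T | S | R

T -> ((S -> (Q & R)) -> R)
≡ ~T | ((S -> (Q & R)) -> R)   [eliminate ->]
≡ ~T | ~(S -> (Q & R)) | R   [eliminate ->]
≡ ~T | ~(~S | (Q & R)) | R   [eliminate ->]
≡ ~T | (~~S & ~(Q & R)) | R   [De Morgan]
≡ ~T | (S & ~(Q & R)) | R   [double negation]
≡ ~T | (S & (~Q | ~R)) | R   [De Morgan]
≡ (~T | S | R) & (~T | ~Q | ~R | R)   [distribute | over &]
≡ ~T | S | R   [simplify]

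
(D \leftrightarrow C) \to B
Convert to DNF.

(D \land \lnot C) \lor (C \land \lnot D) \lor B

(D \leftrightarrow C) \to B
= \lnot (D \leftrightarrow C) \lor B   [eliminate \to]
= \lnot ((D \to C) \land (C \to D)) \lor B   [eliminate \leftrightarrow]
= \lnot ((\lnot D \lor C) \land (C \to D)) \lor B   [eliminate \to]
= \lnot ((\lnot D \lor C) \land (\lnot C \lor D)) \lor B   [eliminate \to]
= \lnot (\lnot D \lor C) \lor \lnot (\lnot C \lor D) \lor B   [De Morgan]
= (\lnot \lnot D \land \lnot C) \lor \lnot (\lnot C \lor D) \lor B   [De Morgan]
= (D \land \lnot C) \lor \lnot (\lnot C \lor D) \lor B   [double negation]
= (D \land \lnot C) \lor (\lnot \lnot C \land \lnot D) \lor B   [De Morgan]
= (D \land \lnot C) \lor (C \land \lnot D) \lor B   [double negation]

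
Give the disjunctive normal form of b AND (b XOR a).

b AND NOT a

b AND (b XOR a)
= b AND ((b AND NOT a) OR (NOT b AND a))   (expand XOR)
= (b AND b AND NOT a) OR (b AND NOT b AND a)   (distribute AND over OR)
= b AND NOT a   (simplify)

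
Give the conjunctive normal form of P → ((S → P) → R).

P → ((S → P) → R)
≡ ¬P ∨ ((S → P) → R)   — eliminate →
≡ ¬P ∨ ¬(S → P) ∨ R   — eliminate →
≡ ¬P ∨ ¬(¬S ∨ P) ∨ R   — eliminate →
≡ ¬P ∨ (¬¬S ∧ ¬P) ∨ R   — De Morgan
≡ ¬P ∨ (S ∧ ¬P) ∨ R   — double negation
≡ (¬P ∨ S ∨ R) ∧ (¬P ∨ ¬P ∨ R)   — distribute ∨ over ∧
≡ ¬P ∨ R   — simplify

¬P ∨ R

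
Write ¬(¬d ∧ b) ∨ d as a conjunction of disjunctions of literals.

¬(¬d ∧ b) ∨ d
≡ ¬¬d ∨ ¬b ∨ d
≡ d ∨ ¬b ∨ d
≡ d ∨ ¬b

d ∨ ¬b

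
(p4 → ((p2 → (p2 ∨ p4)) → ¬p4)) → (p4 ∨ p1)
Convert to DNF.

(p4 → ((p2 → (p2 ∨ p4)) → ¬p4)) → (p4 ∨ p1)
≡ ¬(p4 → ((p2 → (p2 ∨ p4)) → ¬p4)) ∨ p4 ∨ p1
≡ ¬(¬p4 ∨ ((p2 → (p2 ∨ p4)) → ¬p4)) ∨ p4 ∨ p1
≡ ¬(¬p4 ∨ ¬(p2 → (p2 ∨ p4)) ∨ ¬p4) ∨ p4 ∨ p1
≡ ¬(¬p4 ∨ ¬(¬p2 ∨ p2 ∨ p4) ∨ ¬p4) ∨ p4 ∨ p1
≡ (¬¬p4 ∧ ¬¬(¬p2 ∨ p2 ∨ p4) ∧ ¬¬p4) ∨ p4 ∨ p1
≡ (p4 ∧ ¬¬(¬p2 ∨ p2 ∨ p4) ∧ ¬¬p4) ∨ p4 ∨ p1
≡ (p4 ∧ (¬p2 ∨ p2 ∨ p4) ∧ ¬¬p4) ∨ p4 ∨ p1
≡ (p4 ∧ (¬p2 ∨ p2 ∨ p4) ∧ p4) ∨ p4 ∨ p1
≡ (p4 ∧ ¬p2 ∧ p4) ∨ (p4 ∧ p2 ∧ p4) ∨ (p4 ∧ p4 ∧ p4) ∨ p4 ∨ p1
≡ p4 ∨ p1

p4 ∨ p1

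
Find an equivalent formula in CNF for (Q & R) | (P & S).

(Q & R) | (P & S)
≡ (Q | P) & (Q | S) & (R | P) & (R | S)   (distribute | over &)

(Q | P) & (Q | S) & (R | P) & (R | S)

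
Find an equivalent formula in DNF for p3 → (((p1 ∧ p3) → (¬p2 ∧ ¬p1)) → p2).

p3 → (((p1 ∧ p3) → (¬p2 ∧ ¬p1)) → p2)
≡ ¬p3 ∨ (((p1 ∧ p3) → (¬p2 ∧ ¬p1)) → p2)   — eliminate →
≡ ¬p3 ∨ ¬((p1 ∧ p3) → (¬p2 ∧ ¬p1)) ∨ p2   — eliminate →
≡ ¬p3 ∨ ¬(¬(p1 ∧ p3) ∨ (¬p2 ∧ ¬p1)) ∨ p2   — eliminate →
≡ ¬p3 ∨ (¬¬(p1 ∧ p3) ∧ ¬(¬p2 ∧ ¬p1)) ∨ p2   — De Morgan
≡ ¬p3 ∨ (p1 ∧ p3 ∧ ¬(¬p2 ∧ ¬p1)) ∨ p2   — double negation
≡ ¬p3 ∨ (p1 ∧ p3 ∧ (¬¬p2 ∨ ¬¬p1)) ∨ p2   — De Morgan
≡ ¬p3 ∨ (p1 ∧ p3 ∧ (p2 ∨ ¬¬p1)) ∨ p2   — double negation
≡ ¬p3 ∨ (p1 ∧ p3 ∧ (p2 ∨ p1)) ∨ p2   — double negation
≡ ¬p3 ∨ (p1 ∧ p3 ∧ p2) ∨ (p1 ∧ p3 ∧ p1) ∨ p2   — distribute ∧ over ∨
≡ ¬p3 ∨ (p1 ∧ p3) ∨ p2   — simplify

¬p3 ∨ (p1 ∧ p3) ∨ p2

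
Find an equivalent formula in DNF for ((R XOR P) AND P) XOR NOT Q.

((R XOR P) AND P) XOR NOT Q
= ((R XOR P) AND P AND NOT NOT Q) OR (NOT ((R XOR P) AND P) AND NOT Q)   [expand XOR]
= (((R AND NOT P) OR (NOT R AND P)) AND P AND NOT NOT Q) OR (NOT ((R XOR P) AND P) AND NOT Q)   [expand XOR]
= (((R AND NOT P) OR (NOT R AND P)) AND P AND NOT NOT Q) OR (NOT (((R AND NOT P) OR (NOT R AND P)) AND P) AND NOT Q)   [expand XOR]
= (((R AND NOT P) OR (NOT R AND P)) AND P AND Q) OR (NOT (((R AND NOT P) OR (NOT R AND P)) AND P) AND NOT Q)   [double negation]
= (((R AND NOT P) OR (NOT R AND P)) AND P AND Q) OR ((NOT ((R AND NOT P) OR (NOT R AND P)) OR NOT P) AND NOT Q)   [De Morgan]
= (((R AND NOT P) OR (NOT R AND P)) AND P AND Q) OR (((NOT (R AND NOT P) AND NOT (NOT R AND P)) OR NOT P) AND NOT Q)   [De Morgan]
= (((R AND NOT P) OR (NOT R AND P)) AND P AND Q) OR ((((NOT R OR NOT NOT P) AND NOT (NOT R AND P)) OR NOT P) AND NOT Q)   [De Morgan]
= (((R AND NOT P) OR (NOT R AND P)) AND P AND Q) OR ((((NOT R OR P) AND NOT (NOT R AND P)) OR NOT P) AND NOT Q)   [double negation]
= (((R AND NOT P) OR (NOT R AND P)) AND P AND Q) OR ((((NOT R OR P) AND (NOT NOT R OR NOT P)) OR NOT P) AND NOT Q)   [De Morgan]
= (((R AND NOT P) OR (NOT R AND P)) AND P AND Q) OR ((((NOT R OR P) AND (R OR NOT P)) OR NOT P) AND NOT Q)   [double negation]
= (R AND NOT P AND P AND Q) OR (NOT R AND P AND P AND Q) OR (NOT R AND R AND NOT Q) OR (NOT R AND NOT P AND NOT Q) OR (P AND R AND NOT Q) OR (P AND NOT P AND NOT Q) OR (NOT P AND NOT Q)   [distribute AND over OR]
= (NOT R AND P AND Q) OR (P AND R AND NOT Q) OR (NOT P AND NOT Q)   [simplify]

(NOT R AND P AND Q) OR (P AND R AND NOT Q) OR (NOT P AND NOT Q)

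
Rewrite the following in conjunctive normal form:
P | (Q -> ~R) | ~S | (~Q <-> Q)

P | (Q -> ~R) | ~S | (~Q <-> Q)
= P | ~Q | ~R | ~S | (~Q <-> Q)   (eliminate ->)
= P | ~Q | ~R | ~S | ((~Q -> Q) & (Q -> ~Q))   (eliminate <->)
= P | ~Q | ~R | ~S | ((~~Q | Q) & (Q -> ~Q))   (eliminate ->)
= P | ~Q | ~R | ~S | ((~~Q | Q) & (~Q | ~Q))   (eliminate ->)
= P | ~Q | ~R | ~S | ((Q | Q) & (~Q | ~Q))   (double negation)
= (P | ~Q | ~R | ~S | Q | Q) & (P | ~Q | ~R | ~S | ~Q | ~Q)   (distribute | over &)
= P | ~Q | ~R | ~S   (simplify)

P | ~Q | ~R | ~S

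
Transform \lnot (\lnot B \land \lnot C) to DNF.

\lnot (\lnot B \land \lnot C)
≡ \lnot \lnot B \lor \lnot \lnot C   [De Morgan]
≡ B \lor \lnot \lnot C   [double negation]
≡ B \lor C   [double negation]

B \lor C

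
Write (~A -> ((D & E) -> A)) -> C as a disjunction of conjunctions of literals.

(~A & D & E) | C

(~A -> ((D & E) -> A)) -> C
⇔ ~(~A -> ((D & E) -> A)) | C   [eliminate ->]
⇔ ~(~~A | ((D & E) -> A)) | C   [eliminate ->]
⇔ ~(~~A | ~(D & E) | A) | C   [eliminate ->]
⇔ (~~~A & ~~(D & E) & ~A) | C   [De Morgan]
⇔ (~A & ~~(D & E) & ~A) | C   [double negation]
⇔ (~A & D & E & ~A) | C   [double negation]
⇔ (~A & D & E) | C   [simplify]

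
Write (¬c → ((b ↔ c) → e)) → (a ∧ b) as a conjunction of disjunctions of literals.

(¬c → ((b ↔ c) → e)) → (a ∧ b)
≡ ¬(¬c → ((b ↔ c) → e)) ∨ (a ∧ b)   (eliminate →)
≡ ¬(¬¬c ∨ ((b ↔ c) → e)) ∨ (a ∧ b)   (eliminate →)
≡ ¬(¬¬c ∨ ¬(b ↔ c) ∨ e) ∨ (a ∧ b)   (eliminate →)
≡ ¬(¬¬c ∨ ¬((b → c) ∧ (c → b)) ∨ e) ∨ (a ∧ b)   (eliminate ↔)
≡ ¬(¬¬c ∨ ¬((¬b ∨ c) ∧ (c → b)) ∨ e) ∨ (a ∧ b)   (eliminate →)
≡ ¬(¬¬c ∨ ¬((¬b ∨ c) ∧ (¬c ∨ b)) ∨ e) ∨ (a ∧ b)   (eliminate →)
≡ (¬¬¬c ∧ ¬¬((¬b ∨ c) ∧ (¬c ∨ b)) ∧ ¬e) ∨ (a ∧ b)   (De Morgan)
≡ (¬c ∧ ¬¬((¬b ∨ c) ∧ (¬c ∨ b)) ∧ ¬e) ∨ (a ∧ b)   (double negation)
≡ (¬c ∧ (¬b ∨ c) ∧ (¬c ∨ b) ∧ ¬e) ∨ (a ∧ b)   (double negation)
≡ (¬c ∨ a) ∧ (¬c ∨ b) ∧ (¬b ∨ c ∨ a) ∧ (¬b ∨ c ∨ b) ∧ (¬c ∨ b ∨ a) ∧ (¬c ∨ b ∨ b) ∧ (¬e ∨ a) ∧ (¬e ∨ b)   (distribute ∨ over ∧)
≡ (¬c ∨ a) ∧ (¬c ∨ b) ∧ (¬b ∨ c ∨ a) ∧ (¬e ∨ a) ∧ (¬e ∨ b)   (simplify)

(¬c ∨ a) ∧ (¬c ∨ b) ∧ (¬b ∨ c ∨ a) ∧ (¬e ∨ a) ∧ (¬e ∨ b)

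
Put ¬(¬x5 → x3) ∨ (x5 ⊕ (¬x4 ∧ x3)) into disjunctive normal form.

¬(¬x5 → x3) ∨ (x5 ⊕ (¬x4 ∧ x3))
≡ ¬(¬¬x5 ∨ x3) ∨ (x5 ⊕ (¬x4 ∧ x3))   [eliminate →]
≡ ¬(¬¬x5 ∨ x3) ∨ (x5 ∧ ¬(¬x4 ∧ x3)) ∨ (¬x5 ∧ ¬x4 ∧ x3)   [expand ⊕]
≡ (¬¬¬x5 ∧ ¬x3) ∨ (x5 ∧ ¬(¬x4 ∧ x3)) ∨ (¬x5 ∧ ¬x4 ∧ x3)   [De Morgan]
≡ (¬x5 ∧ ¬x3) ∨ (x5 ∧ ¬(¬x4 ∧ x3)) ∨ (¬x5 ∧ ¬x4 ∧ x3)   [double negation]
≡ (¬x5 ∧ ¬x3) ∨ (x5 ∧ (¬¬x4 ∨ ¬x3)) ∨ (¬x5 ∧ ¬x4 ∧ x3)   [De Morgan]
≡ (¬x5 ∧ ¬x3) ∨ (x5 ∧ (x4 ∨ ¬x3)) ∨ (¬x5 ∧ ¬x4 ∧ x3)   [double negation]
≡ (¬x5 ∧ ¬x3) ∨ (x5 ∧ x4) ∨ (x5 ∧ ¬x3) ∨ (¬x5 ∧ ¬x4 ∧ x3)   [distribute ∧ over ∨]

(¬x5 ∧ ¬x3) ∨ (x5 ∧ x4) ∨ (x5 ∧ ¬x3) ∨ (¬x5 ∧ ¬x4 ∧ x3)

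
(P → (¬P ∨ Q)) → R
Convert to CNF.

(P → (¬P ∨ Q)) → R
≡ ¬(P → (¬P ∨ Q)) ∨ R   (eliminate →)
≡ ¬(¬P ∨ ¬P ∨ Q) ∨ R   (eliminate →)
≡ (¬¬P ∧ ¬¬P ∧ ¬Q) ∨ R   (De Morgan)
≡ (P ∧ ¬¬P ∧ ¬Q) ∨ R   (double negation)
≡ (P ∧ P ∧ ¬Q) ∨ R   (double negation)
≡ (P ∨ R) ∧ (P ∨ R) ∧ (¬Q ∨ R)   (distribute ∨ over ∧)
≡ (P ∨ R) ∧ (¬Q ∨ R)   (simplify)

(P ∨ R) ∧ (¬Q ∨ R)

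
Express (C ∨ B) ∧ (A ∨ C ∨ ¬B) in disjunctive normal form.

(C ∨ B) ∧ (A ∨ C ∨ ¬B)
≡ (C ∧ A) ∨ (C ∧ C) ∨ (C ∧ ¬B) ∨ (B ∧ A) ∨ (B ∧ C) ∨ (B ∧ ¬B)   [distribute ∧ over ∨]
≡ C ∨ (B ∧ A)   [simplify]

C ∨ (B ∧ A)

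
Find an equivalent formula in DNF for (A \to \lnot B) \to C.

(A \land B) \lor C

(A \to \lnot B) \to C
= \lnot (A \to \lnot B) \lor C   — eliminate \to
= \lnot (\lnot A \lor \lnot B) \lor C   — eliminate \to
= (\lnot \lnot A \land \lnot \lnot B) \lor C   — De Morgan
= (A \land \lnot \lnot B) \lor C   — double negation
= (A \land B) \lor C   — double negation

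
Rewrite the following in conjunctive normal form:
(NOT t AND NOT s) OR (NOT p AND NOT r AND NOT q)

(NOT t OR NOT p) AND (NOT t OR NOT r) AND (NOT t OR NOT q) AND (NOT s OR NOT p) AND (NOT s OR NOT r) AND (NOT s OR NOT q)

(NOT t AND NOT s) OR (NOT p AND NOT r AND NOT q)
⇔ (NOT t OR NOT p) AND (NOT t OR NOT r) AND (NOT t OR NOT q) AND (NOT s OR NOT p) AND (NOT s OR NOT r) AND (NOT s OR NOT q)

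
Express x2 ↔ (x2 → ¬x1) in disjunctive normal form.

x2 ↔ (x2 → ¬x1)
= (x2 → (x2 → ¬x1)) ∧ ((x2 → ¬x1) → x2)   [eliminate ↔]
= (¬x2 ∨ (x2 → ¬x1)) ∧ ((x2 → ¬x1) → x2)   [eliminate →]
= (¬x2 ∨ ¬x2 ∨ ¬x1) ∧ ((x2 → ¬x1) → x2)   [eliminate →]
= (¬x2 ∨ ¬x2 ∨ ¬x1) ∧ (¬(x2 → ¬x1) ∨ x2)   [eliminate →]
= (¬x2 ∨ ¬x2 ∨ ¬x1) ∧ (¬(¬x2 ∨ ¬x1) ∨ x2)   [eliminate →]
= (¬x2 ∨ ¬x2 ∨ ¬x1) ∧ ((¬¬x2 ∧ ¬¬x1) ∨ x2)   [De Morgan]
= (¬x2 ∨ ¬x2 ∨ ¬x1) ∧ ((x2 ∧ ¬¬x1) ∨ x2)   [double negation]
= (¬x2 ∨ ¬x2 ∨ ¬x1) ∧ ((x2 ∧ x1) ∨ x2)   [double negation]
= (¬x2 ∧ x2 ∧ x1) ∨ (¬x2 ∧ x2) ∨ (¬x2 ∧ x2 ∧ x1) ∨ (¬x2 ∧ x2) ∨ (¬x1 ∧ x2 ∧ x1) ∨ (¬x1 ∧ x2)   [distribute ∧ over ∨]
= ¬x1 ∧ x2   [simplify]

¬x1 ∧ x2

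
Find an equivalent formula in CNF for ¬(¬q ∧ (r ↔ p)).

¬(¬q ∧ (r ↔ p))
= ¬(¬q ∧ (r → p) ∧ (p → r))   [eliminate ↔]
= ¬(¬q ∧ (¬r ∨ p) ∧ (p → r))   [eliminate →]
= ¬(¬q ∧ (¬r ∨ p) ∧ (¬p ∨ r))   [eliminate →]
= ¬¬q ∨ ¬(¬r ∨ p) ∨ ¬(¬p ∨ r)   [De Morgan]
= q ∨ ¬(¬r ∨ p) ∨ ¬(¬p ∨ r)   [double negation]
= q ∨ (¬¬r ∧ ¬p) ∨ ¬(¬p ∨ r)   [De Morgan]
= q ∨ (r ∧ ¬p) ∨ ¬(¬p ∨ r)   [double negation]
= q ∨ (r ∧ ¬p) ∨ (¬¬p ∧ ¬r)   [De Morgan]
= q ∨ (r ∧ ¬p) ∨ (p ∧ ¬r)   [double negation]
= (q ∨ r ∨ p) ∧ (q ∨ r ∨ ¬r) ∧ (q ∨ ¬p ∨ p) ∧ (q ∨ ¬p ∨ ¬r)   [distribute ∨ over ∧]
= (q ∨ r ∨ p) ∧ (q ∨ ¬p ∨ ¬r)   [simplify]

(q ∨ r ∨ p) ∧ (q ∨ ¬p ∨ ¬r)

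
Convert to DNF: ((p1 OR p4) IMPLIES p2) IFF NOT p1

((p1 OR p4) IMPLIES p2) IFF NOT p1
⇔ (((p1 OR p4) IMPLIES p2) IMPLIES NOT p1) AND (NOT p1 IMPLIES ((p1 OR p4) IMPLIES p2))
⇔ (NOT ((p1 OR p4) IMPLIES p2) OR NOT p1) AND (NOT p1 IMPLIES ((p1 OR p4) IMPLIES p2))
⇔ (NOT (NOT (p1 OR p4) OR p2) OR NOT p1) AND (NOT p1 IMPLIES ((p1 OR p4) IMPLIES p2))
⇔ (NOT (NOT (p1 OR p4) OR p2) OR NOT p1) AND (NOT NOT p1 OR ((p1 OR p4) IMPLIES p2))
⇔ (NOT (NOT (p1 OR p4) OR p2) OR NOT p1) AND (NOT NOT p1 OR NOT (p1 OR p4) OR p2)
⇔ ((NOT NOT (p1 OR p4) AND NOT p2) OR NOT p1) AND (NOT NOT p1 OR NOT (p1 OR p4) OR p2)
⇔ (((p1 OR p4) AND NOT p2) OR NOT p1) AND (NOT NOT p1 OR NOT (p1 OR p4) OR p2)
⇔ (((p1 OR p4) AND NOT p2) OR NOT p1) AND (p1 OR NOT (p1 OR p4) OR p2)
⇔ (((p1 OR p4) AND NOT p2) OR NOT p1) AND (p1 OR (NOT p1 AND NOT p4) OR p2)
⇔ (p1 AND NOT p2 AND p1) OR (p1 AND NOT p2 AND NOT p1 AND NOT p4) OR (p1 AND NOT p2 AND p2) OR (p4 AND NOT p2 AND p1) OR (p4 AND NOT p2 AND NOT p1 AND NOT p4) OR (p4 AND NOT p2 AND p2) OR (NOT p1 AND p1) OR (NOT p1 AND NOT p1 AND NOT p4) OR (NOT p1 AND p2)
⇔ (p1 AND NOT p2) OR (NOT p1 AND NOT p4) OR (NOT p1 AND p2)

(p1 AND NOT p2) OR (NOT p1 AND NOT p4) OR (NOT p1 AND p2)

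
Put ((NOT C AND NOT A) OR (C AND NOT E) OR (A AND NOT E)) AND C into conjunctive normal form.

(NOT C OR NOT E) AND (NOT A OR NOT E) AND C

((NOT C AND NOT A) OR (C AND NOT E) OR (A AND NOT E)) AND C
⇔ (NOT C OR C OR A) AND (NOT C OR C OR NOT E) AND (NOT C OR NOT E OR A) AND (NOT C OR NOT E OR NOT E) AND (NOT A OR C OR A) AND (NOT A OR C OR NOT E) AND (NOT A OR NOT E OR A) AND (NOT A OR NOT E OR NOT E) AND C   — distribute OR over AND
⇔ (NOT C OR NOT E) AND (NOT A OR NOT E) AND C   — simplify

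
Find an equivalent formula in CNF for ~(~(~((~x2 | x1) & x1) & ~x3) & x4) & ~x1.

(~x3 | ~x4) & ~x1

~(~(~((~x2 | x1) & x1) & ~x3) & x4) & ~x1
= (~~(~((~x2 | x1) & x1) & ~x3) | ~x4) & ~x1   [De Morgan]
= ((~((~x2 | x1) & x1) & ~x3) | ~x4) & ~x1   [double negation]
= (((~(~x2 | x1) | ~x1) & ~x3) | ~x4) & ~x1   [De Morgan]
= ((((~~x2 & ~x1) | ~x1) & ~x3) | ~x4) & ~x1   [De Morgan]
= ((((x2 & ~x1) | ~x1) & ~x3) | ~x4) & ~x1   [double negation]
= (x2 | ~x1 | ~x4) & (~x1 | ~x1 | ~x4) & (~x3 | ~x4) & ~x1   [distribute | over &]
= (~x3 | ~x4) & ~x1   [simplify]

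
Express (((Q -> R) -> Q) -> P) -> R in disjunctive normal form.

(Q & ~P) | R

(((Q -> R) -> Q) -> P) -> R
≡ ~(((Q -> R) -> Q) -> P) | R   — eliminate ->
≡ ~(~((Q -> R) -> Q) | P) | R   — eliminate ->
≡ ~(~(~(Q -> R) | Q) | P) | R   — eliminate ->
≡ ~(~(~(~Q | R) | Q) | P) | R   — eliminate ->
≡ (~~(~(~Q | R) | Q) & ~P) | R   — De Morgan
≡ ((~(~Q | R) | Q) & ~P) | R   — double negation
≡ (((~~Q & ~R) | Q) & ~P) | R   — De Morgan
≡ (((Q & ~R) | Q) & ~P) | R   — double negation
≡ (Q & ~R & ~P) | (Q & ~P) | R   — distribute & over |
≡ (Q & ~P) | R   — simplify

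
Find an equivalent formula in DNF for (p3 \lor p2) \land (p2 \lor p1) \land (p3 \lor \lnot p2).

(p3 \lor p2) \land (p2 \lor p1) \land (p3 \lor \lnot p2)
= (p3 \land p2 \land p3) \lor (p3 \land p2 \land \lnot p2) \lor (p3 \land p1 \land p3) \lor (p3 \land p1 \land \lnot p2) \lor (p2 \land p2 \land p3) \lor (p2 \land p2 \land \lnot p2) \lor (p2 \land p1 \land p3) \lor (p2 \land p1 \land \lnot p2)   [distribute \land over \lor]
= (p3 \land p2) \lor (p3 \land p1)   [simplify]

(p3 \land p2) \lor (p3 \land p1)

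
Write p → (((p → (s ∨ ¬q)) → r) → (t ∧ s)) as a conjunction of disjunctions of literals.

p → (((p → (s ∨ ¬q)) → r) → (t ∧ s))
= ¬p ∨ (((p → (s ∨ ¬q)) → r) → (t ∧ s))
= ¬p ∨ ¬((p → (s ∨ ¬q)) → r) ∨ (t ∧ s)
= ¬p ∨ ¬(¬(p → (s ∨ ¬q)) ∨ r) ∨ (t ∧ s)
= ¬p ∨ ¬(¬(¬p ∨ s ∨ ¬q) ∨ r) ∨ (t ∧ s)
= ¬p ∨ (¬¬(¬p ∨ s ∨ ¬q) ∧ ¬r) ∨ (t ∧ s)
= ¬p ∨ ((¬p ∨ s ∨ ¬q) ∧ ¬r) ∨ (t ∧ s)
= (¬p ∨ ¬p ∨ s ∨ ¬q ∨ t) ∧ (¬p ∨ ¬p ∨ s ∨ ¬q ∨ s) ∧ (¬p ∨ ¬r ∨ t) ∧ (¬p ∨ ¬r ∨ s)
= (¬p ∨ s ∨ ¬q) ∧ (¬p ∨ ¬r ∨ t) ∧ (¬p ∨ ¬r ∨ s)

(¬p ∨ s ∨ ¬q) ∧ (¬p ∨ ¬r ∨ t) ∧ (¬p ∨ ¬r ∨ s)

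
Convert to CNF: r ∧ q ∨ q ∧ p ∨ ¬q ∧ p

r ∧ q ∨ q ∧ p ∨ ¬q ∧ p
= (r ∨ q ∨ ¬q) ∧ (r ∨ q ∨ p) ∧ (r ∨ p ∨ ¬q) ∧ (r ∨ p ∨ p) ∧ (q ∨ q ∨ ¬q) ∧ (q ∨ q ∨ p) ∧ (q ∨ p ∨ ¬q) ∧ (q ∨ p ∨ p)   — distribute ∨ over ∧
= (r ∨ p) ∧ (q ∨ p)   — simplify

(r ∨ p) ∧ (q ∨ p)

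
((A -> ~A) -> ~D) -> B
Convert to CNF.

((A -> ~A) -> ~D) -> B
= ~((A -> ~A) -> ~D) | B   — eliminate ->
= ~(~(A -> ~A) | ~D) | B   — eliminate ->
= ~(~(~A | ~A) | ~D) | B   — eliminate ->
= (~~(~A | ~A) & ~~D) | B   — De Morgan
= ((~A | ~A) & ~~D) | B   — double negation
= ((~A | ~A) & D) | B   — double negation
= (~A | ~A | B) & (D | B)   — distribute | over &
= (~A | B) & (D | B)   — simplify

(~A | B) & (D | B)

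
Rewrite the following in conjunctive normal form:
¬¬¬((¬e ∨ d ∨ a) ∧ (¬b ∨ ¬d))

(e ∨ b) ∧ (e ∨ d) ∧ (¬d ∨ b) ∧ (¬a ∨ b) ∧ (¬a ∨ d)

¬¬¬((¬e ∨ d ∨ a) ∧ (¬b ∨ ¬d))
= ¬((¬e ∨ d ∨ a) ∧ (¬b ∨ ¬d))   (double negation)
= ¬(¬e ∨ d ∨ a) ∨ ¬(¬b ∨ ¬d)   (De Morgan)
= (¬¬e ∧ ¬d ∧ ¬a) ∨ ¬(¬b ∨ ¬d)   (De Morgan)
= (e ∧ ¬d ∧ ¬a) ∨ ¬(¬b ∨ ¬d)   (double negation)
= (e ∧ ¬d ∧ ¬a) ∨ (¬¬b ∧ ¬¬d)   (De Morgan)
= (e ∧ ¬d ∧ ¬a) ∨ (b ∧ ¬¬d)   (double negation)
= (e ∧ ¬d ∧ ¬a) ∨ (b ∧ d)   (double negation)
= (e ∨ b) ∧ (e ∨ d) ∧ (¬d ∨ b) ∧ (¬d ∨ d) ∧ (¬a ∨ b) ∧ (¬a ∨ d)   (distribute ∨ over ∧)
= (e ∨ b) ∧ (e ∨ d) ∧ (¬d ∨ b) ∧ (¬a ∨ b) ∧ (¬a ∨ d)   (simplify)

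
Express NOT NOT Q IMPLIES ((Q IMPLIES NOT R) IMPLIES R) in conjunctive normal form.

NOT NOT Q IMPLIES ((Q IMPLIES NOT R) IMPLIES R)
= NOT NOT NOT Q OR ((Q IMPLIES NOT R) IMPLIES R)   [eliminate IMPLIES]
= NOT NOT NOT Q OR NOT (Q IMPLIES NOT R) OR R   [eliminate IMPLIES]
= NOT NOT NOT Q OR NOT (NOT Q OR NOT R) OR R   [eliminate IMPLIES]
= NOT Q OR NOT (NOT Q OR NOT R) OR R   [double negation]
= NOT Q OR (NOT NOT Q AND NOT NOT R) OR R   [De Morgan]
= NOT Q OR (Q AND NOT NOT R) OR R   [double negation]
= NOT Q OR (Q AND R) OR R   [double negation]
= (NOT Q OR Q OR R) AND (NOT Q OR R OR R)   [distribute OR over AND]
= NOT Q OR R   [simplify]

NOT Q OR R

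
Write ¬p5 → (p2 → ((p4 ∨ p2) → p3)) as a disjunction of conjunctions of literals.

¬p5 → (p2 → ((p4 ∨ p2) → p3))
≡ ¬¬p5 ∨ (p2 → ((p4 ∨ p2) → p3))   (eliminate →)
≡ ¬¬p5 ∨ ¬p2 ∨ ((p4 ∨ p2) → p3)   (eliminate →)
≡ ¬¬p5 ∨ ¬p2 ∨ ¬(p4 ∨ p2) ∨ p3   (eliminate →)
≡ p5 ∨ ¬p2 ∨ ¬(p4 ∨ p2) ∨ p3   (double negation)
≡ p5 ∨ ¬p2 ∨ (¬p4 ∧ ¬p2) ∨ p3   (De Morgan)
≡ p5 ∨ ¬p2 ∨ p3   (simplify)

p5 ∨ ¬p2 ∨ p3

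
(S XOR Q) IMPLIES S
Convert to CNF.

(S XOR Q) IMPLIES S
≡ NOT (S XOR Q) OR S   [eliminate IMPLIES]
≡ NOT ((S OR Q) AND NOT (S AND Q)) OR S   [expand XOR]
≡ NOT (S OR Q) OR NOT NOT (S AND Q) OR S   [De Morgan]
≡ (NOT S AND NOT Q) OR NOT NOT (S AND Q) OR S   [De Morgan]
≡ (NOT S AND NOT Q) OR (S AND Q) OR S   [double negation]
≡ (NOT S OR S OR S) AND (NOT S OR Q OR S) AND (NOT Q OR S OR S) AND (NOT Q OR Q OR S)   [distribute OR over AND]
≡ NOT Q OR S   [simplify]

NOT Q OR S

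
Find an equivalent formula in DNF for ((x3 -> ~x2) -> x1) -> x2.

(~x3 & ~x1) | (~x2 & ~x1) | x2

((x3 -> ~x2) -> x1) -> x2
⇔ ~((x3 -> ~x2) -> x1) | x2   (eliminate ->)
⇔ ~(~(x3 -> ~x2) | x1) | x2   (eliminate ->)
⇔ ~(~(~x3 | ~x2) | x1) | x2   (eliminate ->)
⇔ (~~(~x3 | ~x2) & ~x1) | x2   (De Morgan)
⇔ ((~x3 | ~x2) & ~x1) | x2   (double negation)
⇔ (~x3 & ~x1) | (~x2 & ~x1) | x2   (distribute & over |)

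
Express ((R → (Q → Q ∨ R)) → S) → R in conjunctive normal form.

¬S ∨ R

((R → (Q → Q ∨ R)) → S) → R
⇔ ¬((R → (Q → Q ∨ R)) → S) ∨ R   — eliminate →
⇔ ¬(¬(R → (Q → Q ∨ R)) ∨ S) ∨ R   — eliminate →
⇔ ¬(¬(¬R ∨ (Q → Q ∨ R)) ∨ S) ∨ R   — eliminate →
⇔ ¬(¬(¬R ∨ ¬Q ∨ Q ∨ R) ∨ S) ∨ R   — eliminate →
⇔ ¬¬(¬R ∨ ¬Q ∨ Q ∨ R) ∧ ¬S ∨ R   — De Morgan
⇔ (¬R ∨ ¬Q ∨ Q ∨ R) ∧ ¬S ∨ R   — double negation
⇔ (¬R ∨ ¬Q ∨ Q ∨ R ∨ R) ∧ (¬S ∨ R)   — distribute ∨ over ∧
⇔ ¬S ∨ R   — simplify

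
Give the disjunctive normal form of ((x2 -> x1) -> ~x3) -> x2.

((x2 -> x1) -> ~x3) -> x2
= ~((x2 -> x1) -> ~x3) | x2   [eliminate ->]
= ~(~(x2 -> x1) | ~x3) | x2   [eliminate ->]
= ~(~(~x2 | x1) | ~x3) | x2   [eliminate ->]
= (~~(~x2 | x1) & ~~x3) | x2   [De Morgan]
= ((~x2 | x1) & ~~x3) | x2   [double negation]
= ((~x2 | x1) & x3) | x2   [double negation]
= (~x2 & x3) | (x1 & x3) | x2   [distribute & over |]

(~x2 & x3) | (x1 & x3) | x2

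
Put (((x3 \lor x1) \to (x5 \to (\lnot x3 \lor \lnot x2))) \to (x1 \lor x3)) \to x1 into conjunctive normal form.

\lnot x3 \lor x1

(((x3 \lor x1) \to (x5 \to (\lnot x3 \lor \lnot x2))) \to (x1 \lor x3)) \to x1
⇔ \lnot (((x3 \lor x1) \to (x5 \to (\lnot x3 \lor \lnot x2))) \to (x1 \lor x3)) \lor x1   [eliminate \to]
⇔ \lnot (\lnot ((x3 \lor x1) \to (x5 \to (\lnot x3 \lor \lnot x2))) \lor x1 \lor x3) \lor x1   [eliminate \to]
⇔ \lnot (\lnot (\lnot (x3 \lor x1) \lor (x5 \to (\lnot x3 \lor \lnot x2))) \lor x1 \lor x3) \lor x1   [eliminate \to]
⇔ \lnot (\lnot (\lnot (x3 \lor x1) \lor \lnot x5 \lor \lnot x3 \lor \lnot x2) \lor x1 \lor x3) \lor x1   [eliminate \to]
⇔ (\lnot \lnot (\lnot (x3 \lor x1) \lor \lnot x5 \lor \lnot x3 \lor \lnot x2) \land \lnot x1 \land \lnot x3) \lor x1   [De Morgan]
⇔ ((\lnot (x3 \lor x1) \lor \lnot x5 \lor \lnot x3 \lor \lnot x2) \land \lnot x1 \land \lnot x3) \lor x1   [double negation]
⇔ (((\lnot x3 \land \lnot x1) \lor \lnot x5 \lor \lnot x3 \lor \lnot x2) \land \lnot x1 \land \lnot x3) \lor x1   [De Morgan]
⇔ (\lnot x3 \lor \lnot x5 \lor \lnot x3 \lor \lnot x2 \lor x1) \land (\lnot x1 \lor \lnot x5 \lor \lnot x3 \lor \lnot x2 \lor x1) \land (\lnot x1 \lor x1) \land (\lnot x3 \lor x1)   [distribute \lor over \land]
⇔ \lnot x3 \lor x1   [simplify]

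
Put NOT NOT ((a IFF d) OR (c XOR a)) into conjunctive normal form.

NOT NOT ((a IFF d) OR (c XOR a))
≡ NOT NOT (((a IMPLIES d) AND (d IMPLIES a)) OR (c XOR a))
≡ NOT NOT (((NOT a OR d) AND (d IMPLIES a)) OR (c XOR a))
≡ NOT NOT (((NOT a OR d) AND (NOT d OR a)) OR (c XOR a))
≡ NOT NOT (((NOT a OR d) AND (NOT d OR a)) OR ((c OR a) AND NOT (c AND a)))
≡ ((NOT a OR d) AND (NOT d OR a)) OR ((c OR a) AND NOT (c AND a))
≡ ((NOT a OR d) AND (NOT d OR a)) OR ((c OR a) AND (NOT c OR NOT a))
≡ (NOT a OR d OR c OR a) AND (NOT a OR d OR NOT c OR NOT a) AND (NOT d OR a OR c OR a) AND (NOT d OR a OR NOT c OR NOT a)
≡ (NOT a OR d OR NOT c) AND (NOT d OR a OR c)

(NOT a OR d OR NOT c) AND (NOT d OR a OR c)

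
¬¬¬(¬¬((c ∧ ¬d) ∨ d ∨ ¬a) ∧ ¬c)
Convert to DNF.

¬¬¬(¬¬((c ∧ ¬d) ∨ d ∨ ¬a) ∧ ¬c)
≡ ¬(¬¬((c ∧ ¬d) ∨ d ∨ ¬a) ∧ ¬c)   [double negation]
≡ ¬¬¬((c ∧ ¬d) ∨ d ∨ ¬a) ∨ ¬¬c   [De Morgan]
≡ ¬((c ∧ ¬d) ∨ d ∨ ¬a) ∨ ¬¬c   [double negation]
≡ (¬(c ∧ ¬d) ∧ ¬d ∧ ¬¬a) ∨ ¬¬c   [De Morgan]
≡ ((¬c ∨ ¬¬d) ∧ ¬d ∧ ¬¬a) ∨ ¬¬c   [De Morgan]
≡ ((¬c ∨ d) ∧ ¬d ∧ ¬¬a) ∨ ¬¬c   [double negation]
≡ ((¬c ∨ d) ∧ ¬d ∧ a) ∨ ¬¬c   [double negation]
≡ ((¬c ∨ d) ∧ ¬d ∧ a) ∨ c   [double negation]
≡ (¬c ∧ ¬d ∧ a) ∨ (d ∧ ¬d ∧ a) ∨ c   [distribute ∧ over ∨]
≡ (¬c ∧ ¬d ∧ a) ∨ c   [simplify]

(¬c ∧ ¬d ∧ a) ∨ c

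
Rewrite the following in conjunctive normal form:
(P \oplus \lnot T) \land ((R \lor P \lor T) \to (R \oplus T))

(P \oplus \lnot T) \land ((R \lor P \lor T) \to (R \oplus T))
= (P \lor \lnot T) \land \lnot (P \land \lnot T) \land ((R \lor P \lor T) \to (R \oplus T))   — expand \oplus
= (P \lor \lnot T) \land \lnot (P \land \lnot T) \land (\lnot (R \lor P \lor T) \lor (R \oplus T))   — eliminate \to
= (P \lor \lnot T) \land \lnot (P \land \lnot T) \land (\lnot (R \lor P \lor T) \lor ((R \lor T) \land \lnot (R \land T)))   — expand \oplus
= (P \lor \lnot T) \land (\lnot P \lor \lnot \lnot T) \land (\lnot (R \lor P \lor T) \lor ((R \lor T) \land \lnot (R \land T)))   — De Morgan
= (P \lor \lnot T) \land (\lnot P \lor T) \land (\lnot (R \lor P \lor T) \lor ((R \lor T) \land \lnot (R \land T)))   — double negation
= (P \lor \lnot T) \land (\lnot P \lor T) \land ((\lnot R \land \lnot P \land \lnot T) \lor ((R \lor T) \land \lnot (R \land T)))   — De Morgan
= (P \lor \lnot T) \land (\lnot P \lor T) \land ((\lnot R \land \lnot P \land \lnot T) \lor ((R \lor T) \land (\lnot R \lor \lnot T)))   — De Morgan
= (P \lor \lnot T) \land (\lnot P \lor T) \land (\lnot R \lor R \lor T) \land (\lnot R \lor \lnot R \lor \lnot T) \land (\lnot P \lor R \lor T) \land (\lnot P \lor \lnot R \lor \lnot T) \land (\lnot T \lor R \lor T) \land (\lnot T \lor \lnot R \lor \lnot T)   — distribute \lor over \land
= (P \lor \lnot T) \land (\lnot P \lor T) \land (\lnot R \lor \lnot T)   — simplify

(P \lor \lnot T) \land (\lnot P \lor T) \land (\lnot R \lor \lnot T)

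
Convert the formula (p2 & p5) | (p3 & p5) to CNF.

(p2 | p3) & p5

(p2 & p5) | (p3 & p5)
= (p2 | p3) & (p2 | p5) & (p5 | p3) & (p5 | p5)   [distribute | over &]
= (p2 | p3) & p5   [simplify]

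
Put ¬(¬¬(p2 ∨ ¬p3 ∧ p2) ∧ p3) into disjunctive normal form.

¬p2 ∨ ¬p3

¬(¬¬(p2 ∨ ¬p3 ∧ p2) ∧ p3)
≡ ¬¬¬(p2 ∨ ¬p3 ∧ p2) ∨ ¬p3   — De Morgan
≡ ¬(p2 ∨ ¬p3 ∧ p2) ∨ ¬p3   — double negation
≡ ¬p2 ∧ ¬(¬p3 ∧ p2) ∨ ¬p3   — De Morgan
≡ ¬p2 ∧ (¬¬p3 ∨ ¬p2) ∨ ¬p3   — De Morgan
≡ ¬p2 ∧ (p3 ∨ ¬p2) ∨ ¬p3   — double negation
≡ ¬p2 ∧ p3 ∨ ¬p2 ∧ ¬p2 ∨ ¬p3   — distribute ∧ over ∨
≡ ¬p2 ∨ ¬p3   — simplify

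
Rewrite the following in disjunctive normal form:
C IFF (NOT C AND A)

C IFF (NOT C AND A)
⇔ (C IMPLIES (NOT C AND A)) AND ((NOT C AND A) IMPLIES C)   [eliminate IFF]
⇔ (NOT C OR (NOT C AND A)) AND ((NOT C AND A) IMPLIES C)   [eliminate IMPLIES]
⇔ (NOT C OR (NOT C AND A)) AND (NOT (NOT C AND A) OR C)   [eliminate IMPLIES]
⇔ (NOT C OR (NOT C AND A)) AND (NOT NOT C OR NOT A OR C)   [De Morgan]
⇔ (NOT C OR (NOT C AND A)) AND (C OR NOT A OR C)   [double negation]
⇔ (NOT C AND C) OR (NOT C AND NOT A) OR (NOT C AND C) OR (NOT C AND A AND C) OR (NOT C AND A AND NOT A) OR (NOT C AND A AND C)   [distribute AND over OR]
⇔ NOT C AND NOT A   [simplify]

NOT C AND NOT A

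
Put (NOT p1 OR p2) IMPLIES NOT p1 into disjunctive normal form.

(p1 AND NOT p2) OR NOT p1

(NOT p1 OR p2) IMPLIES NOT p1
= NOT (NOT p1 OR p2) OR NOT p1   (eliminate IMPLIES)
= (NOT NOT p1 AND NOT p2) OR NOT p1   (De Morgan)
= (p1 AND NOT p2) OR NOT p1   (double negation)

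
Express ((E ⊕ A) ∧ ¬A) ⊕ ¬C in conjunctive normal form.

((E ⊕ A) ∧ ¬A) ⊕ ¬C
≡ (((E ⊕ A) ∧ ¬A) ∨ ¬C) ∧ ¬((E ⊕ A) ∧ ¬A ∧ ¬C)
≡ (((E ∨ A) ∧ ¬(E ∧ A) ∧ ¬A) ∨ ¬C) ∧ ¬((E ⊕ A) ∧ ¬A ∧ ¬C)
≡ (((E ∨ A) ∧ ¬(E ∧ A) ∧ ¬A) ∨ ¬C) ∧ ¬((E ∨ A) ∧ ¬(E ∧ A) ∧ ¬A ∧ ¬C)
≡ (((E ∨ A) ∧ (¬E ∨ ¬A) ∧ ¬A) ∨ ¬C) ∧ ¬((E ∨ A) ∧ ¬(E ∧ A) ∧ ¬A ∧ ¬C)
≡ (((E ∨ A) ∧ (¬E ∨ ¬A) ∧ ¬A) ∨ ¬C) ∧ (¬(E ∨ A) ∨ ¬¬(E ∧ A) ∨ ¬¬A ∨ ¬¬C)
≡ (((E ∨ A) ∧ (¬E ∨ ¬A) ∧ ¬A) ∨ ¬C) ∧ ((¬E ∧ ¬A) ∨ ¬¬(E ∧ A) ∨ ¬¬A ∨ ¬¬C)
≡ (((E ∨ A) ∧ (¬E ∨ ¬A) ∧ ¬A) ∨ ¬C) ∧ ((¬E ∧ ¬A) ∨ (E ∧ A) ∨ ¬¬A ∨ ¬¬C)
≡ (((E ∨ A) ∧ (¬E ∨ ¬A) ∧ ¬A) ∨ ¬C) ∧ ((¬E ∧ ¬A) ∨ (E ∧ A) ∨ A ∨ ¬¬C)
≡ (((E ∨ A) ∧ (¬E ∨ ¬A) ∧ ¬A) ∨ ¬C) ∧ ((¬E ∧ ¬A) ∨ (E ∧ A) ∨ A ∨ C)
≡ (E ∨ A ∨ ¬C) ∧ (¬E ∨ ¬A ∨ ¬C) ∧ (¬A ∨ ¬C) ∧ (¬E ∨ E ∨ A ∨ C) ∧ (¬E ∨ A ∨ A ∨ C) ∧ (¬A ∨ E ∨ A ∨ C) ∧ (¬A ∨ A ∨ A ∨ C)
≡ (E ∨ A ∨ ¬C) ∧ (¬A ∨ ¬C) ∧ (¬E ∨ A ∨ C)

(E ∨ A ∨ ¬C) ∧ (¬A ∨ ¬C) ∧ (¬E ∨ A ∨ C)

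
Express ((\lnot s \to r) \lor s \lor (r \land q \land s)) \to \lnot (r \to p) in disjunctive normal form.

((\lnot s \to r) \lor s \lor (r \land q \land s)) \to \lnot (r \to p)
≡ \lnot ((\lnot s \to r) \lor s \lor (r \land q \land s)) \lor \lnot (r \to p)   (eliminate \to)
≡ \lnot (\lnot \lnot s \lor r \lor s \lor (r \land q \land s)) \lor \lnot (r \to p)   (eliminate \to)
≡ \lnot (\lnot \lnot s \lor r \lor s \lor (r \land q \land s)) \lor \lnot (\lnot r \lor p)   (eliminate \to)
≡ (\lnot \lnot \lnot s \land \lnot r \land \lnot s \land \lnot (r \land q \land s)) \lor \lnot (\lnot r \lor p)   (De Morgan)
≡ (\lnot s \land \lnot r \land \lnot s \land \lnot (r \land q \land s)) \lor \lnot (\lnot r \lor p)   (double negation)
≡ (\lnot s \land \lnot r \land \lnot s \land (\lnot r \lor \lnot q \lor \lnot s)) \lor \lnot (\lnot r \lor p)   (De Morgan)
≡ (\lnot s \land \lnot r \land \lnot s \land (\lnot r \lor \lnot q \lor \lnot s)) \lor (\lnot \lnot r \land \lnot p)   (De Morgan)
≡ (\lnot s \land \lnot r \land \lnot s \land (\lnot r \lor \lnot q \lor \lnot s)) \lor (r \land \lnot p)   (double negation)
≡ (\lnot s \land \lnot r \land \lnot s \land \lnot r) \lor (\lnot s \land \lnot r \land \lnot s \land \lnot q) \lor (\lnot s \land \lnot r \land \lnot s \land \lnot s) \lor (r \land \lnot p)   (distribute \land over \lor)
≡ (\lnot s \land \lnot r) \lor (r \land \lnot p)   (simplify)

(\lnot s \land \lnot r) \lor (r \land \lnot p)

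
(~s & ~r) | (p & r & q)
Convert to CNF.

(~s | p) & (~s | r) & (~s | q) & (~r | p) & (~r | q)

(~s & ~r) | (p & r & q)
= (~s | p) & (~s | r) & (~s | q) & (~r | p) & (~r | r) & (~r | q)   (distribute | over &)
= (~s | p) & (~s | r) & (~s | q) & (~r | p) & (~r | q)   (simplify)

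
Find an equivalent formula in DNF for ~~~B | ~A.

~B | ~A

~~~B | ~A
≡ ~B | ~A   (double negation)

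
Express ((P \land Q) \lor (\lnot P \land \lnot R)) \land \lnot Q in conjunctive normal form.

(P \lor \lnot R) \land (Q \lor \lnot P) \land (Q \lor \lnot R) \land \lnot Q

((P \land Q) \lor (\lnot P \land \lnot R)) \land \lnot Q
= (P \lor \lnot P) \land (P \lor \lnot R) \land (Q \lor \lnot P) \land (Q \lor \lnot R) \land \lnot Q   [distribute \lor over \land]
= (P \lor \lnot R) \land (Q \lor \lnot P) \land (Q \lor \lnot R) \land \lnot Q   [simplify]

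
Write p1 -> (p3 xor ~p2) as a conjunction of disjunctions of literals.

(~p1 | p3 | ~p2) & (~p1 | ~p3 | p2)

p1 -> (p3 xor ~p2)
⇔ ~p1 | (p3 xor ~p2)
⇔ ~p1 | ((p3 | ~p2) & ~(p3 & ~p2))
⇔ ~p1 | ((p3 | ~p2) & (~p3 | ~~p2))
⇔ ~p1 | ((p3 | ~p2) & (~p3 | p2))
⇔ (~p1 | p3 | ~p2) & (~p1 | ~p3 | p2)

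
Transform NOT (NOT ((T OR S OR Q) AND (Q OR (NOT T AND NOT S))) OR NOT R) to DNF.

NOT (NOT ((T OR S OR Q) AND (Q OR (NOT T AND NOT S))) OR NOT R)
⇔ NOT NOT ((T OR S OR Q) AND (Q OR (NOT T AND NOT S))) AND NOT NOT R   — De Morgan
⇔ (T OR S OR Q) AND (Q OR (NOT T AND NOT S)) AND NOT NOT R   — double negation
⇔ (T OR S OR Q) AND (Q OR (NOT T AND NOT S)) AND R   — double negation
⇔ (T AND Q AND R) OR (T AND NOT T AND NOT S AND R) OR (S AND Q AND R) OR (S AND NOT T AND NOT S AND R) OR (Q AND Q AND R) OR (Q AND NOT T AND NOT S AND R)   — distribute AND over OR
⇔ Q AND R   — simplify

Q AND R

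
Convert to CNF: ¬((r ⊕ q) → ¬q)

¬((r ⊕ q) → ¬q)
≡ ¬(¬(r ⊕ q) ∨ ¬q)   (eliminate →)
≡ ¬(¬((r ∨ q) ∧ ¬(r ∧ q)) ∨ ¬q)   (expand ⊕)
≡ ¬¬((r ∨ q) ∧ ¬(r ∧ q)) ∧ ¬¬q   (De Morgan)
≡ (r ∨ q) ∧ ¬(r ∧ q) ∧ ¬¬q   (double negation)
≡ (r ∨ q) ∧ (¬r ∨ ¬q) ∧ ¬¬q   (De Morgan)
≡ (r ∨ q) ∧ (¬r ∨ ¬q) ∧ q   (double negation)
≡ (¬r ∨ ¬q) ∧ q   (simplify)

(¬r ∨ ¬q) ∧ q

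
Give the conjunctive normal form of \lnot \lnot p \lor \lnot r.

p \lor \lnot r

\lnot \lnot p \lor \lnot r
≡ p \lor \lnot r   [double negation]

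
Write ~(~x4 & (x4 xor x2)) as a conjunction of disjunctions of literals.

~(~x4 & (x4 xor x2))
≡ ~(~x4 & (x4 | x2) & ~(x4 & x2))   [expand xor]
≡ ~~x4 | ~(x4 | x2) | ~~(x4 & x2)   [De Morgan]
≡ x4 | ~(x4 | x2) | ~~(x4 & x2)   [double negation]
≡ x4 | (~x4 & ~x2) | ~~(x4 & x2)   [De Morgan]
≡ x4 | (~x4 & ~x2) | (x4 & x2)   [double negation]
≡ (x4 | ~x4 | x4) & (x4 | ~x4 | x2) & (x4 | ~x2 | x4) & (x4 | ~x2 | x2)   [distribute | over &]
≡ x4 | ~x2   [simplify]

x4 | ~x2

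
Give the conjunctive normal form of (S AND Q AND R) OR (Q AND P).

(S AND Q AND R) OR (Q AND P)
≡ (S OR Q) AND (S OR P) AND (Q OR Q) AND (Q OR P) AND (R OR Q) AND (R OR P)
≡ (S OR P) AND Q AND (R OR P)

(S OR P) AND Q AND (R OR P)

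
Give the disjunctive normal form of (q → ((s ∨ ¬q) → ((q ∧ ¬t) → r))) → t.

(q ∧ s ∧ ¬t ∧ ¬r) ∨ t

(q → ((s ∨ ¬q) → ((q ∧ ¬t) → r))) → t
⇔ ¬(q → ((s ∨ ¬q) → ((q ∧ ¬t) → r))) ∨ t   — eliminate →
⇔ ¬(¬q ∨ ((s ∨ ¬q) → ((q ∧ ¬t) → r))) ∨ t   — eliminate →
⇔ ¬(¬q ∨ ¬(s ∨ ¬q) ∨ ((q ∧ ¬t) → r)) ∨ t   — eliminate →
⇔ ¬(¬q ∨ ¬(s ∨ ¬q) ∨ ¬(q ∧ ¬t) ∨ r) ∨ t   — eliminate →
⇔ (¬¬q ∧ ¬¬(s ∨ ¬q) ∧ ¬¬(q ∧ ¬t) ∧ ¬r) ∨ t   — De Morgan
⇔ (q ∧ ¬¬(s ∨ ¬q) ∧ ¬¬(q ∧ ¬t) ∧ ¬r) ∨ t   — double negation
⇔ (q ∧ (s ∨ ¬q) ∧ ¬¬(q ∧ ¬t) ∧ ¬r) ∨ t   — double negation
⇔ (q ∧ (s ∨ ¬q) ∧ q ∧ ¬t ∧ ¬r) ∨ t   — double negation
⇔ (q ∧ s ∧ q ∧ ¬t ∧ ¬r) ∨ (q ∧ ¬q ∧ q ∧ ¬t ∧ ¬r) ∨ t   — distribute ∧ over ∨
⇔ (q ∧ s ∧ ¬t ∧ ¬r) ∨ t   — simplify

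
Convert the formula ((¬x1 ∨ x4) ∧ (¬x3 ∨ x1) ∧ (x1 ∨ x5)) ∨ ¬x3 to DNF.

(x4 ∧ x1) ∨ ¬x3

((¬x1 ∨ x4) ∧ (¬x3 ∨ x1) ∧ (x1 ∨ x5)) ∨ ¬x3
≡ (¬x1 ∧ ¬x3 ∧ x1) ∨ (¬x1 ∧ ¬x3 ∧ x5) ∨ (¬x1 ∧ x1 ∧ x1) ∨ (¬x1 ∧ x1 ∧ x5) ∨ (x4 ∧ ¬x3 ∧ x1) ∨ (x4 ∧ ¬x3 ∧ x5) ∨ (x4 ∧ x1 ∧ x1) ∨ (x4 ∧ x1 ∧ x5) ∨ ¬x3   — distribute ∧ over ∨
≡ (x4 ∧ x1) ∨ ¬x3   — simplify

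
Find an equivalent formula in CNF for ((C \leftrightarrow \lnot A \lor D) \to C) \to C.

((C \leftrightarrow \lnot A \lor D) \to C) \to C
= \lnot ((C \leftrightarrow \lnot A \lor D) \to C) \lor C   [eliminate \to]
= \lnot (\lnot (C \leftrightarrow \lnot A \lor D) \lor C) \lor C   [eliminate \to]
= \lnot (\lnot ((C \to \lnot A \lor D) \land (\lnot A \lor D \to C)) \lor C) \lor C   [eliminate \leftrightarrow]
= \lnot (\lnot ((\lnot C \lor \lnot A \lor D) \land (\lnot A \lor D \to C)) \lor C) \lor C   [eliminate \to]
= \lnot (\lnot ((\lnot C \lor \lnot A \lor D) \land (\lnot (\lnot A \lor D) \lor C)) \lor C) \lor C   [eliminate \to]
= \lnot \lnot ((\lnot C \lor \lnot A \lor D) \land (\lnot (\lnot A \lor D) \lor C)) \land \lnot C \lor C   [De Morgan]
= (\lnot C \lor \lnot A \lor D) \land (\lnot (\lnot A \lor D) \lor C) \land \lnot C \lor C   [double negation]
= (\lnot C \lor \lnot A \lor D) \land (\lnot \lnot A \land \lnot D \lor C) \land \lnot C \lor C   [De Morgan]
= (\lnot C \lor \lnot A \lor D) \land (A \land \lnot D \lor C) \land \lnot C \lor C   [double negation]
= (\lnot C \lor \lnot A \lor D \lor C) \land (A \lor C \lor C) \land (\lnot D \lor C \lor C) \land (\lnot C \lor C)   [distribute \lor over \land]
= (A \lor C) \land (\lnot D \lor C)   [simplify]

(A \lor C) \land (\lnot D \lor C)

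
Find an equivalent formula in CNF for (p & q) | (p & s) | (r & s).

(p | r) & (p | s) & (q | s)

(p & q) | (p & s) | (r & s)
= (p | p | r) & (p | p | s) & (p | s | r) & (p | s | s) & (q | p | r) & (q | p | s) & (q | s | r) & (q | s | s)   [distribute | over &]
= (p | r) & (p | s) & (q | s)   [simplify]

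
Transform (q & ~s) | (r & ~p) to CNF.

(q | r) & (q | ~p) & (~s | r) & (~s | ~p)

(q & ~s) | (r & ~p)
= (q | r) & (q | ~p) & (~s | r) & (~s | ~p)   (distribute | over &)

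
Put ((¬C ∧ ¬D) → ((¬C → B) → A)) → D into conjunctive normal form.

((¬C ∧ ¬D) → ((¬C → B) → A)) → D
= ¬((¬C ∧ ¬D) → ((¬C → B) → A)) ∨ D   [eliminate →]
= ¬(¬(¬C ∧ ¬D) ∨ ((¬C → B) → A)) ∨ D   [eliminate →]
= ¬(¬(¬C ∧ ¬D) ∨ ¬(¬C → B) ∨ A) ∨ D   [eliminate →]
= ¬(¬(¬C ∧ ¬D) ∨ ¬(¬¬C ∨ B) ∨ A) ∨ D   [eliminate →]
= (¬¬(¬C ∧ ¬D) ∧ ¬¬(¬¬C ∨ B) ∧ ¬A) ∨ D   [De Morgan]
= (¬C ∧ ¬D ∧ ¬¬(¬¬C ∨ B) ∧ ¬A) ∨ D   [double negation]
= (¬C ∧ ¬D ∧ (¬¬C ∨ B) ∧ ¬A) ∨ D   [double negation]
= (¬C ∧ ¬D ∧ (C ∨ B) ∧ ¬A) ∨ D   [double negation]
= (¬C ∨ D) ∧ (¬D ∨ D) ∧ (C ∨ B ∨ D) ∧ (¬A ∨ D)   [distribute ∨ over ∧]
= (¬C ∨ D) ∧ (C ∨ B ∨ D) ∧ (¬A ∨ D)   [simplify]

(¬C ∨ D) ∧ (C ∨ B ∨ D) ∧ (¬A ∨ D)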